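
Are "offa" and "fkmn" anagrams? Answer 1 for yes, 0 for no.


Strings: "offa", "fkmn"
Sorted first:  affo
Sorted second: fkmn
Differ at position 0: 'a' vs 'f' => not anagrams

0


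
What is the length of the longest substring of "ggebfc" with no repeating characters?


Input: "ggebfc"
Sliding window (track last position of each char):
  Position 0 ('g'): window [0,0] length 1 -- new best
  Position 1 ('g'): repeat (last at 0), move window start to 1
  Position 1 ('g'): window [1,1] length 1
  Position 2 ('e'): window [1,2] length 2 -- new best
  Position 3 ('b'): window [1,3] length 3 -- new best
  Position 4 ('f'): window [1,4] length 4 -- new best
  Position 5 ('c'): window [1,5] length 5 -- new best
Longest substring with no repeats: "gebfc" with length 5

5


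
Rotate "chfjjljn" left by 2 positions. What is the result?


Input: "chfjjljn", rotate left by 2
First 2 characters: "ch"
Remaining characters: "fjjljn"
Concatenate remaining + first: "fjjljn" + "ch" = "fjjljnch"

fjjljnch


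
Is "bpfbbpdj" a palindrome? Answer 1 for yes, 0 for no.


Input: bpfbbpdj
Reversed: jdpbbfpb
  Compare pos 0 ('b') with pos 7 ('j'): MISMATCH
  Compare pos 1 ('p') with pos 6 ('d'): MISMATCH
  Compare pos 2 ('f') with pos 5 ('p'): MISMATCH
  Compare pos 3 ('b') with pos 4 ('b'): match
Result: not a palindrome

0


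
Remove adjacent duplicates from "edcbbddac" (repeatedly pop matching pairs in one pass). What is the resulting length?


Input: edcbbddac
Stack-based adjacent duplicate removal:
  Read 'e': push. Stack: e
  Read 'd': push. Stack: ed
  Read 'c': push. Stack: edc
  Read 'b': push. Stack: edcb
  Read 'b': matches stack top 'b' => pop. Stack: edc
  Read 'd': push. Stack: edcd
  Read 'd': matches stack top 'd' => pop. Stack: edc
  Read 'a': push. Stack: edca
  Read 'c': push. Stack: edcac
Final stack: "edcac" (length 5)

5


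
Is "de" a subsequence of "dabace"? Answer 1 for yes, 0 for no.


Check if "de" is a subsequence of "dabace"
Greedy scan:
  Position 0 ('d'): matches sub[0] = 'd'
  Position 1 ('a'): no match needed
  Position 2 ('b'): no match needed
  Position 3 ('a'): no match needed
  Position 4 ('c'): no match needed
  Position 5 ('e'): matches sub[1] = 'e'
All 2 characters matched => is a subsequence

1


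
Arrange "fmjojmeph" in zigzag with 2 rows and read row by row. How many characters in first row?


Zigzag "fmjojmeph" into 2 rows:
Placing characters:
  'f' => row 0
  'm' => row 1
  'j' => row 0
  'o' => row 1
  'j' => row 0
  'm' => row 1
  'e' => row 0
  'p' => row 1
  'h' => row 0
Rows:
  Row 0: "fjjeh"
  Row 1: "momp"
First row length: 5

5


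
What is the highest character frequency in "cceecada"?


Input: cceecada
Character counts:
  'a': 2
  'c': 3
  'd': 1
  'e': 2
Maximum frequency: 3

3


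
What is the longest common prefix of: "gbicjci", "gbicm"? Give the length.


Words: gbicjci, gbicm
  Position 0: all 'g' => match
  Position 1: all 'b' => match
  Position 2: all 'i' => match
  Position 3: all 'c' => match
  Position 4: ('j', 'm') => mismatch, stop
LCP = "gbic" (length 4)

4


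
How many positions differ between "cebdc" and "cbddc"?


Comparing "cebdc" and "cbddc" position by position:
  Position 0: 'c' vs 'c' => same
  Position 1: 'e' vs 'b' => DIFFER
  Position 2: 'b' vs 'd' => DIFFER
  Position 3: 'd' vs 'd' => same
  Position 4: 'c' vs 'c' => same
Positions that differ: 2

2


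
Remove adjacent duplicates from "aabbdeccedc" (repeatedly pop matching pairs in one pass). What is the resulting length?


Input: aabbdeccedc
Stack-based adjacent duplicate removal:
  Read 'a': push. Stack: a
  Read 'a': matches stack top 'a' => pop. Stack: (empty)
  Read 'b': push. Stack: b
  Read 'b': matches stack top 'b' => pop. Stack: (empty)
  Read 'd': push. Stack: d
  Read 'e': push. Stack: de
  Read 'c': push. Stack: dec
  Read 'c': matches stack top 'c' => pop. Stack: de
  Read 'e': matches stack top 'e' => pop. Stack: d
  Read 'd': matches stack top 'd' => pop. Stack: (empty)
  Read 'c': push. Stack: c
Final stack: "c" (length 1)

1


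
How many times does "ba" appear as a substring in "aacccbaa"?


Searching for "ba" in "aacccbaa"
Scanning each position:
  Position 0: "aa" => no
  Position 1: "ac" => no
  Position 2: "cc" => no
  Position 3: "cc" => no
  Position 4: "cb" => no
  Position 5: "ba" => MATCH
  Position 6: "aa" => no
Total occurrences: 1

1


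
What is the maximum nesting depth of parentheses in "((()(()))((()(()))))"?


Input: "((()(()))((()(()))))"
Tracking depth:
  Position 0 '(': depth becomes 1
  Position 1 '(': depth becomes 2
  Position 2 '(': depth becomes 3
  Position 3 ')': depth becomes 2
  Position 4 '(': depth becomes 3
  Position 5 '(': depth becomes 4
  Position 6 ')': depth becomes 3
  Position 7 ')': depth becomes 2
  Position 8 ')': depth becomes 1
  Position 9 '(': depth becomes 2
  Position 10 '(': depth becomes 3
  Position 11 '(': depth becomes 4
  Position 12 ')': depth becomes 3
  Position 13 '(': depth becomes 4
  Position 14 '(': depth becomes 5
  Position 15 ')': depth becomes 4
  Position 16 ')': depth becomes 3
  Position 17 ')': depth becomes 2
  Position 18 ')': depth becomes 1
  Position 19 ')': depth becomes 0
Maximum depth reached: 5

5


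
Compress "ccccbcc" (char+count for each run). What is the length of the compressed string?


Input: ccccbcc
Runs:
  'c' x 4 => "c4"
  'b' x 1 => "b1"
  'c' x 2 => "c2"
Compressed: "c4b1c2"
Compressed length: 6

6


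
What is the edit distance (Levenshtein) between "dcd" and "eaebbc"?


Computing edit distance: "dcd" -> "eaebbc"
DP table:
           e    a    e    b    b    c
      0    1    2    3    4    5    6
  d   1    1    2    3    4    5    6
  c   2    2    2    3    4    5    5
  d   3    3    3    3    4    5    6
Edit distance = dp[3][6] = 6

6


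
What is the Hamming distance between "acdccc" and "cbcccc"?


Comparing "acdccc" and "cbcccc" position by position:
  Position 0: 'a' vs 'c' => differ
  Position 1: 'c' vs 'b' => differ
  Position 2: 'd' vs 'c' => differ
  Position 3: 'c' vs 'c' => same
  Position 4: 'c' vs 'c' => same
  Position 5: 'c' vs 'c' => same
Total differences (Hamming distance): 3

3


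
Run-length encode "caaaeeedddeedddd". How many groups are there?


Input: caaaeeedddeedddd
Scanning for consecutive runs:
  Group 1: 'c' x 1 (positions 0-0)
  Group 2: 'a' x 3 (positions 1-3)
  Group 3: 'e' x 3 (positions 4-6)
  Group 4: 'd' x 3 (positions 7-9)
  Group 5: 'e' x 2 (positions 10-11)
  Group 6: 'd' x 4 (positions 12-15)
Total groups: 6

6


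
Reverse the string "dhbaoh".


Input: dhbaoh
Reading characters right to left:
  Position 5: 'h'
  Position 4: 'o'
  Position 3: 'a'
  Position 2: 'b'
  Position 1: 'h'
  Position 0: 'd'
Reversed: hoabhd

hoabhd


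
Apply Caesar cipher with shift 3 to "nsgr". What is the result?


Caesar cipher: shift "nsgr" by 3
  'n' (pos 13) + 3 = pos 16 = 'q'
  's' (pos 18) + 3 = pos 21 = 'v'
  'g' (pos 6) + 3 = pos 9 = 'j'
  'r' (pos 17) + 3 = pos 20 = 'u'
Result: qvju

qvju


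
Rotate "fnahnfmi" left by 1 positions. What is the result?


Input: "fnahnfmi", rotate left by 1
First 1 characters: "f"
Remaining characters: "nahnfmi"
Concatenate remaining + first: "nahnfmi" + "f" = "nahnfmif"

nahnfmif


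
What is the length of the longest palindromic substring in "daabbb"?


Input: "daabbb"
Checking substrings for palindromes:
  [3:6] "bbb" (len 3) => palindrome
  [1:3] "aa" (len 2) => palindrome
  [3:5] "bb" (len 2) => palindrome
  [4:6] "bb" (len 2) => palindrome
Longest palindromic substring: "bbb" with length 3

3


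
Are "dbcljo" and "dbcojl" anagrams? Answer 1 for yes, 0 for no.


Strings: "dbcljo", "dbcojl"
Sorted first:  bcdjlo
Sorted second: bcdjlo
Sorted forms match => anagrams

1


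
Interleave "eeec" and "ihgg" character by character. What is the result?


Interleaving "eeec" and "ihgg":
  Position 0: 'e' from first, 'i' from second => "ei"
  Position 1: 'e' from first, 'h' from second => "eh"
  Position 2: 'e' from first, 'g' from second => "eg"
  Position 3: 'c' from first, 'g' from second => "cg"
Result: eiehegcg

eiehegcg


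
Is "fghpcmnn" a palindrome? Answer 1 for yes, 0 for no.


Input: fghpcmnn
Reversed: nnmcphgf
  Compare pos 0 ('f') with pos 7 ('n'): MISMATCH
  Compare pos 1 ('g') with pos 6 ('n'): MISMATCH
  Compare pos 2 ('h') with pos 5 ('m'): MISMATCH
  Compare pos 3 ('p') with pos 4 ('c'): MISMATCH
Result: not a palindrome

0


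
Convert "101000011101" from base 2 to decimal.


Input: "101000011101" in base 2
Positional expansion:
  Digit '1' (value 1) x 2^11 = 2048
  Digit '0' (value 0) x 2^10 = 0
  Digit '1' (value 1) x 2^9 = 512
  Digit '0' (value 0) x 2^8 = 0
  Digit '0' (value 0) x 2^7 = 0
  Digit '0' (value 0) x 2^6 = 0
  Digit '0' (value 0) x 2^5 = 0
  Digit '1' (value 1) x 2^4 = 16
  Digit '1' (value 1) x 2^3 = 8
  Digit '1' (value 1) x 2^2 = 4
  Digit '0' (value 0) x 2^1 = 0
  Digit '1' (value 1) x 2^0 = 1
Sum = 2589

2589


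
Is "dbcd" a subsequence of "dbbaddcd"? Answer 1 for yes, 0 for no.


Check if "dbcd" is a subsequence of "dbbaddcd"
Greedy scan:
  Position 0 ('d'): matches sub[0] = 'd'
  Position 1 ('b'): matches sub[1] = 'b'
  Position 2 ('b'): no match needed
  Position 3 ('a'): no match needed
  Position 4 ('d'): no match needed
  Position 5 ('d'): no match needed
  Position 6 ('c'): matches sub[2] = 'c'
  Position 7 ('d'): matches sub[3] = 'd'
All 4 characters matched => is a subsequence

1


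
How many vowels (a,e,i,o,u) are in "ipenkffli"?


Input: ipenkffli
Checking each character:
  'i' at position 0: vowel (running total: 1)
  'p' at position 1: consonant
  'e' at position 2: vowel (running total: 2)
  'n' at position 3: consonant
  'k' at position 4: consonant
  'f' at position 5: consonant
  'f' at position 6: consonant
  'l' at position 7: consonant
  'i' at position 8: vowel (running total: 3)
Total vowels: 3

3


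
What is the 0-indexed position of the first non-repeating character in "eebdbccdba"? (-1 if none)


Input: eebdbccdba
Character frequencies:
  'a': 1
  'b': 3
  'c': 2
  'd': 2
  'e': 2
Scanning left to right for freq == 1:
  Position 0 ('e'): freq=2, skip
  Position 1 ('e'): freq=2, skip
  Position 2 ('b'): freq=3, skip
  Position 3 ('d'): freq=2, skip
  Position 4 ('b'): freq=3, skip
  Position 5 ('c'): freq=2, skip
  Position 6 ('c'): freq=2, skip
  Position 7 ('d'): freq=2, skip
  Position 8 ('b'): freq=3, skip
  Position 9 ('a'): unique! => answer = 9

9


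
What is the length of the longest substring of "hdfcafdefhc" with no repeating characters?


Input: "hdfcafdefhc"
Sliding window (track last position of each char):
  Position 0 ('h'): window [0,0] length 1 -- new best
  Position 1 ('d'): window [0,1] length 2 -- new best
  Position 2 ('f'): window [0,2] length 3 -- new best
  Position 3 ('c'): window [0,3] length 4 -- new best
  Position 4 ('a'): window [0,4] length 5 -- new best
  Position 5 ('f'): repeat (last at 2), move window start to 3
  Position 5 ('f'): window [3,5] length 3
  Position 6 ('d'): window [3,6] length 4
  Position 7 ('e'): window [3,7] length 5
  Position 8 ('f'): repeat (last at 5), move window start to 6
  Position 8 ('f'): window [6,8] length 3
  Position 9 ('h'): window [6,9] length 4
  Position 10 ('c'): window [6,10] length 5
Longest substring with no repeats: "hdfca" with length 5

5


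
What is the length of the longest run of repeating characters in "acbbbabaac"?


Input: "acbbbabaac"
Scanning for longest run:
  Position 1 ('c'): new char, reset run to 1
  Position 2 ('b'): new char, reset run to 1
  Position 3 ('b'): continues run of 'b', length=2
  Position 4 ('b'): continues run of 'b', length=3
  Position 5 ('a'): new char, reset run to 1
  Position 6 ('b'): new char, reset run to 1
  Position 7 ('a'): new char, reset run to 1
  Position 8 ('a'): continues run of 'a', length=2
  Position 9 ('c'): new char, reset run to 1
Longest run: 'b' with length 3

3


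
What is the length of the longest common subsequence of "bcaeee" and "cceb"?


LCS of "bcaeee" and "cceb"
DP table:
           c    c    e    b
      0    0    0    0    0
  b   0    0    0    0    1
  c   0    1    1    1    1
  a   0    1    1    1    1
  e   0    1    1    2    2
  e   0    1    1    2    2
  e   0    1    1    2    2
LCS length = dp[6][4] = 2

2


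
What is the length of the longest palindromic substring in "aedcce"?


Input: "aedcce"
Checking substrings for palindromes:
  [3:5] "cc" (len 2) => palindrome
Longest palindromic substring: "cc" with length 2

2


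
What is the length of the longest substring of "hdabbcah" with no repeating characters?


Input: "hdabbcah"
Sliding window (track last position of each char):
  Position 0 ('h'): window [0,0] length 1 -- new best
  Position 1 ('d'): window [0,1] length 2 -- new best
  Position 2 ('a'): window [0,2] length 3 -- new best
  Position 3 ('b'): window [0,3] length 4 -- new best
  Position 4 ('b'): repeat (last at 3), move window start to 4
  Position 4 ('b'): window [4,4] length 1
  Position 5 ('c'): window [4,5] length 2
  Position 6 ('a'): window [4,6] length 3
  Position 7 ('h'): window [4,7] length 4
Longest substring with no repeats: "hdab" with length 4

4


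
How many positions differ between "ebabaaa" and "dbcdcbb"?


Comparing "ebabaaa" and "dbcdcbb" position by position:
  Position 0: 'e' vs 'd' => DIFFER
  Position 1: 'b' vs 'b' => same
  Position 2: 'a' vs 'c' => DIFFER
  Position 3: 'b' vs 'd' => DIFFER
  Position 4: 'a' vs 'c' => DIFFER
  Position 5: 'a' vs 'b' => DIFFER
  Position 6: 'a' vs 'b' => DIFFER
Positions that differ: 6

6


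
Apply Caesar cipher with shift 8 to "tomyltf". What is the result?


Caesar cipher: shift "tomyltf" by 8
  't' (pos 19) + 8 = pos 1 = 'b'
  'o' (pos 14) + 8 = pos 22 = 'w'
  'm' (pos 12) + 8 = pos 20 = 'u'
  'y' (pos 24) + 8 = pos 6 = 'g'
  'l' (pos 11) + 8 = pos 19 = 't'
  't' (pos 19) + 8 = pos 1 = 'b'
  'f' (pos 5) + 8 = pos 13 = 'n'
Result: bwugtbn

bwugtbn


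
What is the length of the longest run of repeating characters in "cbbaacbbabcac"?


Input: "cbbaacbbabcac"
Scanning for longest run:
  Position 1 ('b'): new char, reset run to 1
  Position 2 ('b'): continues run of 'b', length=2
  Position 3 ('a'): new char, reset run to 1
  Position 4 ('a'): continues run of 'a', length=2
  Position 5 ('c'): new char, reset run to 1
  Position 6 ('b'): new char, reset run to 1
  Position 7 ('b'): continues run of 'b', length=2
  Position 8 ('a'): new char, reset run to 1
  Position 9 ('b'): new char, reset run to 1
  Position 10 ('c'): new char, reset run to 1
  Position 11 ('a'): new char, reset run to 1
  Position 12 ('c'): new char, reset run to 1
Longest run: 'b' with length 2

2


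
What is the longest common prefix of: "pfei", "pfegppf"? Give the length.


Words: pfei, pfegppf
  Position 0: all 'p' => match
  Position 1: all 'f' => match
  Position 2: all 'e' => match
  Position 3: ('i', 'g') => mismatch, stop
LCP = "pfe" (length 3)

3


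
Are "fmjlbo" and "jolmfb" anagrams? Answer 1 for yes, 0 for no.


Strings: "fmjlbo", "jolmfb"
Sorted first:  bfjlmo
Sorted second: bfjlmo
Sorted forms match => anagrams

1


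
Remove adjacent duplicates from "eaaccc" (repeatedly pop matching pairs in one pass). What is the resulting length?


Input: eaaccc
Stack-based adjacent duplicate removal:
  Read 'e': push. Stack: e
  Read 'a': push. Stack: ea
  Read 'a': matches stack top 'a' => pop. Stack: e
  Read 'c': push. Stack: ec
  Read 'c': matches stack top 'c' => pop. Stack: e
  Read 'c': push. Stack: ec
Final stack: "ec" (length 2)

2


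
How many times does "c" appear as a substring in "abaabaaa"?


Searching for "c" in "abaabaaa"
Scanning each position:
  Position 0: "a" => no
  Position 1: "b" => no
  Position 2: "a" => no
  Position 3: "a" => no
  Position 4: "b" => no
  Position 5: "a" => no
  Position 6: "a" => no
  Position 7: "a" => no
Total occurrences: 0

0


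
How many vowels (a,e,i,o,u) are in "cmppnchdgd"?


Input: cmppnchdgd
Checking each character:
  'c' at position 0: consonant
  'm' at position 1: consonant
  'p' at position 2: consonant
  'p' at position 3: consonant
  'n' at position 4: consonant
  'c' at position 5: consonant
  'h' at position 6: consonant
  'd' at position 7: consonant
  'g' at position 8: consonant
  'd' at position 9: consonant
Total vowels: 0

0


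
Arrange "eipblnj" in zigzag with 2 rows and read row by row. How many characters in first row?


Zigzag "eipblnj" into 2 rows:
Placing characters:
  'e' => row 0
  'i' => row 1
  'p' => row 0
  'b' => row 1
  'l' => row 0
  'n' => row 1
  'j' => row 0
Rows:
  Row 0: "eplj"
  Row 1: "ibn"
First row length: 4

4


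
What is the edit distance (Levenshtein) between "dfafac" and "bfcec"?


Computing edit distance: "dfafac" -> "bfcec"
DP table:
           b    f    c    e    c
      0    1    2    3    4    5
  d   1    1    2    3    4    5
  f   2    2    1    2    3    4
  a   3    3    2    2    3    4
  f   4    4    3    3    3    4
  a   5    5    4    4    4    4
  c   6    6    5    4    5    4
Edit distance = dp[6][5] = 4

4


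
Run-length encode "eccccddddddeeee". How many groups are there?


Input: eccccddddddeeee
Scanning for consecutive runs:
  Group 1: 'e' x 1 (positions 0-0)
  Group 2: 'c' x 4 (positions 1-4)
  Group 3: 'd' x 6 (positions 5-10)
  Group 4: 'e' x 4 (positions 11-14)
Total groups: 4

4


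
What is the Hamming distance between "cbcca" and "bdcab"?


Comparing "cbcca" and "bdcab" position by position:
  Position 0: 'c' vs 'b' => differ
  Position 1: 'b' vs 'd' => differ
  Position 2: 'c' vs 'c' => same
  Position 3: 'c' vs 'a' => differ
  Position 4: 'a' vs 'b' => differ
Total differences (Hamming distance): 4

4


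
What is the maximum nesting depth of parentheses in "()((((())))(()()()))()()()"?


Input: "()((((())))(()()()))()()()"
Tracking depth:
  Position 0 '(': depth becomes 1
  Position 1 ')': depth becomes 0
  Position 2 '(': depth becomes 1
  Position 3 '(': depth becomes 2
  Position 4 '(': depth becomes 3
  Position 5 '(': depth becomes 4
  Position 6 '(': depth becomes 5
  Position 7 ')': depth becomes 4
  Position 8 ')': depth becomes 3
  Position 9 ')': depth becomes 2
  Position 10 ')': depth becomes 1
  Position 11 '(': depth becomes 2
  Position 12 '(': depth becomes 3
  Position 13 ')': depth becomes 2
  Position 14 '(': depth becomes 3
  Position 15 ')': depth becomes 2
  Position 16 '(': depth becomes 3
  Position 17 ')': depth becomes 2
  Position 18 ')': depth becomes 1
  Position 19 ')': depth becomes 0
  Position 20 '(': depth becomes 1
  Position 21 ')': depth becomes 0
  Position 22 '(': depth becomes 1
  Position 23 ')': depth becomes 0
  Position 24 '(': depth becomes 1
  Position 25 ')': depth becomes 0
Maximum depth reached: 5

5


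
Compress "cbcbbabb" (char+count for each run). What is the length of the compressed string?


Input: cbcbbabb
Runs:
  'c' x 1 => "c1"
  'b' x 1 => "b1"
  'c' x 1 => "c1"
  'b' x 2 => "b2"
  'a' x 1 => "a1"
  'b' x 2 => "b2"
Compressed: "c1b1c1b2a1b2"
Compressed length: 12

12


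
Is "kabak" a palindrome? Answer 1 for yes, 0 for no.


Input: kabak
Reversed: kabak
  Compare pos 0 ('k') with pos 4 ('k'): match
  Compare pos 1 ('a') with pos 3 ('a'): match
Result: palindrome

1


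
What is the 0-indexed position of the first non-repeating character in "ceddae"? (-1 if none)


Input: ceddae
Character frequencies:
  'a': 1
  'c': 1
  'd': 2
  'e': 2
Scanning left to right for freq == 1:
  Position 0 ('c'): unique! => answer = 0

0


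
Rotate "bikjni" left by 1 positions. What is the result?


Input: "bikjni", rotate left by 1
First 1 characters: "b"
Remaining characters: "ikjni"
Concatenate remaining + first: "ikjni" + "b" = "ikjnib"

ikjnib


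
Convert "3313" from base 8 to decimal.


Input: "3313" in base 8
Positional expansion:
  Digit '3' (value 3) x 8^3 = 1536
  Digit '3' (value 3) x 8^2 = 192
  Digit '1' (value 1) x 8^1 = 8
  Digit '3' (value 3) x 8^0 = 3
Sum = 1739

1739


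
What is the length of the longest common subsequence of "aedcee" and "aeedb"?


LCS of "aedcee" and "aeedb"
DP table:
           a    e    e    d    b
      0    0    0    0    0    0
  a   0    1    1    1    1    1
  e   0    1    2    2    2    2
  d   0    1    2    2    3    3
  c   0    1    2    2    3    3
  e   0    1    2    3    3    3
  e   0    1    2    3    3    3
LCS length = dp[6][5] = 3

3


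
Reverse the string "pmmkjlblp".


Input: pmmkjlblp
Reading characters right to left:
  Position 8: 'p'
  Position 7: 'l'
  Position 6: 'b'
  Position 5: 'l'
  Position 4: 'j'
  Position 3: 'k'
  Position 2: 'm'
  Position 1: 'm'
  Position 0: 'p'
Reversed: plbljkmmp

plbljkmmp


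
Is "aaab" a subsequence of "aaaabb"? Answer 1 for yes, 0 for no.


Check if "aaab" is a subsequence of "aaaabb"
Greedy scan:
  Position 0 ('a'): matches sub[0] = 'a'
  Position 1 ('a'): matches sub[1] = 'a'
  Position 2 ('a'): matches sub[2] = 'a'
  Position 3 ('a'): no match needed
  Position 4 ('b'): matches sub[3] = 'b'
  Position 5 ('b'): no match needed
All 4 characters matched => is a subsequence

1


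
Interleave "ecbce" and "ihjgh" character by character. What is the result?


Interleaving "ecbce" and "ihjgh":
  Position 0: 'e' from first, 'i' from second => "ei"
  Position 1: 'c' from first, 'h' from second => "ch"
  Position 2: 'b' from first, 'j' from second => "bj"
  Position 3: 'c' from first, 'g' from second => "cg"
  Position 4: 'e' from first, 'h' from second => "eh"
Result: eichbjcgeh

eichbjcgeh


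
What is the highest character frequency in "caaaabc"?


Input: caaaabc
Character counts:
  'a': 4
  'b': 1
  'c': 2
Maximum frequency: 4

4


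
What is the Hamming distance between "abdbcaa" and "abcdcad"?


Comparing "abdbcaa" and "abcdcad" position by position:
  Position 0: 'a' vs 'a' => same
  Position 1: 'b' vs 'b' => same
  Position 2: 'd' vs 'c' => differ
  Position 3: 'b' vs 'd' => differ
  Position 4: 'c' vs 'c' => same
  Position 5: 'a' vs 'a' => same
  Position 6: 'a' vs 'd' => differ
Total differences (Hamming distance): 3

3


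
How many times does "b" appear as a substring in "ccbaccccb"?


Searching for "b" in "ccbaccccb"
Scanning each position:
  Position 0: "c" => no
  Position 1: "c" => no
  Position 2: "b" => MATCH
  Position 3: "a" => no
  Position 4: "c" => no
  Position 5: "c" => no
  Position 6: "c" => no
  Position 7: "c" => no
  Position 8: "b" => MATCH
Total occurrences: 2

2


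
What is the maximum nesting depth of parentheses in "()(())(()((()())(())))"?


Input: "()(())(()((()())(())))"
Tracking depth:
  Position 0 '(': depth becomes 1
  Position 1 ')': depth becomes 0
  Position 2 '(': depth becomes 1
  Position 3 '(': depth becomes 2
  Position 4 ')': depth becomes 1
  Position 5 ')': depth becomes 0
  Position 6 '(': depth becomes 1
  Position 7 '(': depth becomes 2
  Position 8 ')': depth becomes 1
  Position 9 '(': depth becomes 2
  Position 10 '(': depth becomes 3
  Position 11 '(': depth becomes 4
  Position 12 ')': depth becomes 3
  Position 13 '(': depth becomes 4
  Position 14 ')': depth becomes 3
  Position 15 ')': depth becomes 2
  Position 16 '(': depth becomes 3
  Position 17 '(': depth becomes 4
  Position 18 ')': depth becomes 3
  Position 19 ')': depth becomes 2
  Position 20 ')': depth becomes 1
  Position 21 ')': depth becomes 0
Maximum depth reached: 4

4


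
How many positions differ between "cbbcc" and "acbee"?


Comparing "cbbcc" and "acbee" position by position:
  Position 0: 'c' vs 'a' => DIFFER
  Position 1: 'b' vs 'c' => DIFFER
  Position 2: 'b' vs 'b' => same
  Position 3: 'c' vs 'e' => DIFFER
  Position 4: 'c' vs 'e' => DIFFER
Positions that differ: 4

4


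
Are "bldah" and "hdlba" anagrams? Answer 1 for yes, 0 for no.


Strings: "bldah", "hdlba"
Sorted first:  abdhl
Sorted second: abdhl
Sorted forms match => anagrams

1


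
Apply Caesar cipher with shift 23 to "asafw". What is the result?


Caesar cipher: shift "asafw" by 23
  'a' (pos 0) + 23 = pos 23 = 'x'
  's' (pos 18) + 23 = pos 15 = 'p'
  'a' (pos 0) + 23 = pos 23 = 'x'
  'f' (pos 5) + 23 = pos 2 = 'c'
  'w' (pos 22) + 23 = pos 19 = 't'
Result: xpxct

xpxct


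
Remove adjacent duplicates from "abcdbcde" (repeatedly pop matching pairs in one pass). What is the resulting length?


Input: abcdbcde
Stack-based adjacent duplicate removal:
  Read 'a': push. Stack: a
  Read 'b': push. Stack: ab
  Read 'c': push. Stack: abc
  Read 'd': push. Stack: abcd
  Read 'b': push. Stack: abcdb
  Read 'c': push. Stack: abcdbc
  Read 'd': push. Stack: abcdbcd
  Read 'e': push. Stack: abcdbcde
Final stack: "abcdbcde" (length 8)

8


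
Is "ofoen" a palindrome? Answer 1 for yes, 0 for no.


Input: ofoen
Reversed: neofo
  Compare pos 0 ('o') with pos 4 ('n'): MISMATCH
  Compare pos 1 ('f') with pos 3 ('e'): MISMATCH
Result: not a palindrome

0


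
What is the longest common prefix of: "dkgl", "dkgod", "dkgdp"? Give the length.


Words: dkgl, dkgod, dkgdp
  Position 0: all 'd' => match
  Position 1: all 'k' => match
  Position 2: all 'g' => match
  Position 3: ('l', 'o', 'd') => mismatch, stop
LCP = "dkg" (length 3)

3


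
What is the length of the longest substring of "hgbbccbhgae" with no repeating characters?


Input: "hgbbccbhgae"
Sliding window (track last position of each char):
  Position 0 ('h'): window [0,0] length 1 -- new best
  Position 1 ('g'): window [0,1] length 2 -- new best
  Position 2 ('b'): window [0,2] length 3 -- new best
  Position 3 ('b'): repeat (last at 2), move window start to 3
  Position 3 ('b'): window [3,3] length 1
  Position 4 ('c'): window [3,4] length 2
  Position 5 ('c'): repeat (last at 4), move window start to 5
  Position 5 ('c'): window [5,5] length 1
  Position 6 ('b'): window [5,6] length 2
  Position 7 ('h'): window [5,7] length 3
  Position 8 ('g'): window [5,8] length 4 -- new best
  Position 9 ('a'): window [5,9] length 5 -- new best
  Position 10 ('e'): window [5,10] length 6 -- new best
Longest substring with no repeats: "cbhgae" with length 6

6


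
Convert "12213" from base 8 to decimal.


Input: "12213" in base 8
Positional expansion:
  Digit '1' (value 1) x 8^4 = 4096
  Digit '2' (value 2) x 8^3 = 1024
  Digit '2' (value 2) x 8^2 = 128
  Digit '1' (value 1) x 8^1 = 8
  Digit '3' (value 3) x 8^0 = 3
Sum = 5259

5259


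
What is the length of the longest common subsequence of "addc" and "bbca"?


LCS of "addc" and "bbca"
DP table:
           b    b    c    a
      0    0    0    0    0
  a   0    0    0    0    1
  d   0    0    0    0    1
  d   0    0    0    0    1
  c   0    0    0    1    1
LCS length = dp[4][4] = 1

1


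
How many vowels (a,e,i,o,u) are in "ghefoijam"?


Input: ghefoijam
Checking each character:
  'g' at position 0: consonant
  'h' at position 1: consonant
  'e' at position 2: vowel (running total: 1)
  'f' at position 3: consonant
  'o' at position 4: vowel (running total: 2)
  'i' at position 5: vowel (running total: 3)
  'j' at position 6: consonant
  'a' at position 7: vowel (running total: 4)
  'm' at position 8: consonant
Total vowels: 4

4


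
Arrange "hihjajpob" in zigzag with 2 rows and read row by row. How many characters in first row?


Zigzag "hihjajpob" into 2 rows:
Placing characters:
  'h' => row 0
  'i' => row 1
  'h' => row 0
  'j' => row 1
  'a' => row 0
  'j' => row 1
  'p' => row 0
  'o' => row 1
  'b' => row 0
Rows:
  Row 0: "hhapb"
  Row 1: "ijjo"
First row length: 5

5


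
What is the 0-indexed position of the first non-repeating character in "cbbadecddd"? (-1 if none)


Input: cbbadecddd
Character frequencies:
  'a': 1
  'b': 2
  'c': 2
  'd': 4
  'e': 1
Scanning left to right for freq == 1:
  Position 0 ('c'): freq=2, skip
  Position 1 ('b'): freq=2, skip
  Position 2 ('b'): freq=2, skip
  Position 3 ('a'): unique! => answer = 3

3


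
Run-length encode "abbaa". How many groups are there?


Input: abbaa
Scanning for consecutive runs:
  Group 1: 'a' x 1 (positions 0-0)
  Group 2: 'b' x 2 (positions 1-2)
  Group 3: 'a' x 2 (positions 3-4)
Total groups: 3

3


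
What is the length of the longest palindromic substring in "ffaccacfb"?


Input: "ffaccacfb"
Checking substrings for palindromes:
  [2:6] "acca" (len 4) => palindrome
  [4:7] "cac" (len 3) => palindrome
  [0:2] "ff" (len 2) => palindrome
  [3:5] "cc" (len 2) => palindrome
Longest palindromic substring: "acca" with length 4

4


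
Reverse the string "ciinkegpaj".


Input: ciinkegpaj
Reading characters right to left:
  Position 9: 'j'
  Position 8: 'a'
  Position 7: 'p'
  Position 6: 'g'
  Position 5: 'e'
  Position 4: 'k'
  Position 3: 'n'
  Position 2: 'i'
  Position 1: 'i'
  Position 0: 'c'
Reversed: japgekniic

japgekniic


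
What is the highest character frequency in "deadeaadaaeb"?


Input: deadeaadaaeb
Character counts:
  'a': 5
  'b': 1
  'd': 3
  'e': 3
Maximum frequency: 5

5


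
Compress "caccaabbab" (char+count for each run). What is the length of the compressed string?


Input: caccaabbab
Runs:
  'c' x 1 => "c1"
  'a' x 1 => "a1"
  'c' x 2 => "c2"
  'a' x 2 => "a2"
  'b' x 2 => "b2"
  'a' x 1 => "a1"
  'b' x 1 => "b1"
Compressed: "c1a1c2a2b2a1b1"
Compressed length: 14

14


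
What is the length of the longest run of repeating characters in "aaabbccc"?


Input: "aaabbccc"
Scanning for longest run:
  Position 1 ('a'): continues run of 'a', length=2
  Position 2 ('a'): continues run of 'a', length=3
  Position 3 ('b'): new char, reset run to 1
  Position 4 ('b'): continues run of 'b', length=2
  Position 5 ('c'): new char, reset run to 1
  Position 6 ('c'): continues run of 'c', length=2
  Position 7 ('c'): continues run of 'c', length=3
Longest run: 'a' with length 3

3


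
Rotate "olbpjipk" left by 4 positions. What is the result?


Input: "olbpjipk", rotate left by 4
First 4 characters: "olbp"
Remaining characters: "jipk"
Concatenate remaining + first: "jipk" + "olbp" = "jipkolbp"

jipkolbp


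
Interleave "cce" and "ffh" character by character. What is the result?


Interleaving "cce" and "ffh":
  Position 0: 'c' from first, 'f' from second => "cf"
  Position 1: 'c' from first, 'f' from second => "cf"
  Position 2: 'e' from first, 'h' from second => "eh"
Result: cfcfeh

cfcfeh


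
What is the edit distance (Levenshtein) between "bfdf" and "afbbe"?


Computing edit distance: "bfdf" -> "afbbe"
DP table:
           a    f    b    b    e
      0    1    2    3    4    5
  b   1    1    2    2    3    4
  f   2    2    1    2    3    4
  d   3    3    2    2    3    4
  f   4    4    3    3    3    4
Edit distance = dp[4][5] = 4

4


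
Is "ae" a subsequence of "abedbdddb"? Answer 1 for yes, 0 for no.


Check if "ae" is a subsequence of "abedbdddb"
Greedy scan:
  Position 0 ('a'): matches sub[0] = 'a'
  Position 1 ('b'): no match needed
  Position 2 ('e'): matches sub[1] = 'e'
  Position 3 ('d'): no match needed
  Position 4 ('b'): no match needed
  Position 5 ('d'): no match needed
  Position 6 ('d'): no match needed
  Position 7 ('d'): no match needed
  Position 8 ('b'): no match needed
All 2 characters matched => is a subsequence

1


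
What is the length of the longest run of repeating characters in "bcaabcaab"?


Input: "bcaabcaab"
Scanning for longest run:
  Position 1 ('c'): new char, reset run to 1
  Position 2 ('a'): new char, reset run to 1
  Position 3 ('a'): continues run of 'a', length=2
  Position 4 ('b'): new char, reset run to 1
  Position 5 ('c'): new char, reset run to 1
  Position 6 ('a'): new char, reset run to 1
  Position 7 ('a'): continues run of 'a', length=2
  Position 8 ('b'): new char, reset run to 1
Longest run: 'a' with length 2

2


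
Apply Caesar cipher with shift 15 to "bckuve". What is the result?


Caesar cipher: shift "bckuve" by 15
  'b' (pos 1) + 15 = pos 16 = 'q'
  'c' (pos 2) + 15 = pos 17 = 'r'
  'k' (pos 10) + 15 = pos 25 = 'z'
  'u' (pos 20) + 15 = pos 9 = 'j'
  'v' (pos 21) + 15 = pos 10 = 'k'
  'e' (pos 4) + 15 = pos 19 = 't'
Result: qrzjkt

qrzjkt


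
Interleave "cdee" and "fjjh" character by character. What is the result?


Interleaving "cdee" and "fjjh":
  Position 0: 'c' from first, 'f' from second => "cf"
  Position 1: 'd' from first, 'j' from second => "dj"
  Position 2: 'e' from first, 'j' from second => "ej"
  Position 3: 'e' from first, 'h' from second => "eh"
Result: cfdjejeh

cfdjejeh


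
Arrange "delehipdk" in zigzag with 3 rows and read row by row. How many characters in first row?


Zigzag "delehipdk" into 3 rows:
Placing characters:
  'd' => row 0
  'e' => row 1
  'l' => row 2
  'e' => row 1
  'h' => row 0
  'i' => row 1
  'p' => row 2
  'd' => row 1
  'k' => row 0
Rows:
  Row 0: "dhk"
  Row 1: "eeid"
  Row 2: "lp"
First row length: 3

3


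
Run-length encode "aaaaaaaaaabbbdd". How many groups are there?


Input: aaaaaaaaaabbbdd
Scanning for consecutive runs:
  Group 1: 'a' x 10 (positions 0-9)
  Group 2: 'b' x 3 (positions 10-12)
  Group 3: 'd' x 2 (positions 13-14)
Total groups: 3

3


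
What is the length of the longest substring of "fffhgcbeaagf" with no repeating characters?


Input: "fffhgcbeaagf"
Sliding window (track last position of each char):
  Position 0 ('f'): window [0,0] length 1 -- new best
  Position 1 ('f'): repeat (last at 0), move window start to 1
  Position 1 ('f'): window [1,1] length 1
  Position 2 ('f'): repeat (last at 1), move window start to 2
  Position 2 ('f'): window [2,2] length 1
  Position 3 ('h'): window [2,3] length 2 -- new best
  Position 4 ('g'): window [2,4] length 3 -- new best
  Position 5 ('c'): window [2,5] length 4 -- new best
  Position 6 ('b'): window [2,6] length 5 -- new best
  Position 7 ('e'): window [2,7] length 6 -- new best
  Position 8 ('a'): window [2,8] length 7 -- new best
  Position 9 ('a'): repeat (last at 8), move window start to 9
  Position 9 ('a'): window [9,9] length 1
  Position 10 ('g'): window [9,10] length 2
  Position 11 ('f'): window [9,11] length 3
Longest substring with no repeats: "fhgcbea" with length 7

7


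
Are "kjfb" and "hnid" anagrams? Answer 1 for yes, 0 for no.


Strings: "kjfb", "hnid"
Sorted first:  bfjk
Sorted second: dhin
Differ at position 0: 'b' vs 'd' => not anagrams

0


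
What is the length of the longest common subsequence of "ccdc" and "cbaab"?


LCS of "ccdc" and "cbaab"
DP table:
           c    b    a    a    b
      0    0    0    0    0    0
  c   0    1    1    1    1    1
  c   0    1    1    1    1    1
  d   0    1    1    1    1    1
  c   0    1    1    1    1    1
LCS length = dp[4][5] = 1

1


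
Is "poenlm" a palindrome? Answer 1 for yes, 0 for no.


Input: poenlm
Reversed: mlneop
  Compare pos 0 ('p') with pos 5 ('m'): MISMATCH
  Compare pos 1 ('o') with pos 4 ('l'): MISMATCH
  Compare pos 2 ('e') with pos 3 ('n'): MISMATCH
Result: not a palindrome

0


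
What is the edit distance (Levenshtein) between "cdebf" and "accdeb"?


Computing edit distance: "cdebf" -> "accdeb"
DP table:
           a    c    c    d    e    b
      0    1    2    3    4    5    6
  c   1    1    1    2    3    4    5
  d   2    2    2    2    2    3    4
  e   3    3    3    3    3    2    3
  b   4    4    4    4    4    3    2
  f   5    5    5    5    5    4    3
Edit distance = dp[5][6] = 3

3


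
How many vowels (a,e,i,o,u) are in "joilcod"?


Input: joilcod
Checking each character:
  'j' at position 0: consonant
  'o' at position 1: vowel (running total: 1)
  'i' at position 2: vowel (running total: 2)
  'l' at position 3: consonant
  'c' at position 4: consonant
  'o' at position 5: vowel (running total: 3)
  'd' at position 6: consonant
Total vowels: 3

3


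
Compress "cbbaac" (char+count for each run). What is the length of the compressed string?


Input: cbbaac
Runs:
  'c' x 1 => "c1"
  'b' x 2 => "b2"
  'a' x 2 => "a2"
  'c' x 1 => "c1"
Compressed: "c1b2a2c1"
Compressed length: 8

8


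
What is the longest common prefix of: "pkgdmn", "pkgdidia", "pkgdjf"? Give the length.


Words: pkgdmn, pkgdidia, pkgdjf
  Position 0: all 'p' => match
  Position 1: all 'k' => match
  Position 2: all 'g' => match
  Position 3: all 'd' => match
  Position 4: ('m', 'i', 'j') => mismatch, stop
LCP = "pkgd" (length 4)

4


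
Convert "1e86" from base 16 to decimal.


Input: "1e86" in base 16
Positional expansion:
  Digit '1' (value 1) x 16^3 = 4096
  Digit 'e' (value 14) x 16^2 = 3584
  Digit '8' (value 8) x 16^1 = 128
  Digit '6' (value 6) x 16^0 = 6
Sum = 7814

7814


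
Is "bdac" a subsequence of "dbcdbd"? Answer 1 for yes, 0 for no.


Check if "bdac" is a subsequence of "dbcdbd"
Greedy scan:
  Position 0 ('d'): no match needed
  Position 1 ('b'): matches sub[0] = 'b'
  Position 2 ('c'): no match needed
  Position 3 ('d'): matches sub[1] = 'd'
  Position 4 ('b'): no match needed
  Position 5 ('d'): no match needed
Only matched 2/4 characters => not a subsequence

0


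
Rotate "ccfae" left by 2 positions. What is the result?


Input: "ccfae", rotate left by 2
First 2 characters: "cc"
Remaining characters: "fae"
Concatenate remaining + first: "fae" + "cc" = "faecc"

faecc


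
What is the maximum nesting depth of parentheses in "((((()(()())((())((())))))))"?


Input: "((((()(()())((())((())))))))"
Tracking depth:
  Position 0 '(': depth becomes 1
  Position 1 '(': depth becomes 2
  Position 2 '(': depth becomes 3
  Position 3 '(': depth becomes 4
  Position 4 '(': depth becomes 5
  Position 5 ')': depth becomes 4
  Position 6 '(': depth becomes 5
  Position 7 '(': depth becomes 6
  Position 8 ')': depth becomes 5
  Position 9 '(': depth becomes 6
  Position 10 ')': depth becomes 5
  Position 11 ')': depth becomes 4
  Position 12 '(': depth becomes 5
  Position 13 '(': depth becomes 6
  Position 14 '(': depth becomes 7
  Position 15 ')': depth becomes 6
  Position 16 ')': depth becomes 5
  Position 17 '(': depth becomes 6
  Position 18 '(': depth becomes 7
  Position 19 '(': depth becomes 8
  Position 20 ')': depth becomes 7
  Position 21 ')': depth becomes 6
  Position 22 ')': depth becomes 5
  Position 23 ')': depth becomes 4
  Position 24 ')': depth becomes 3
  Position 25 ')': depth becomes 2
  Position 26 ')': depth becomes 1
  Position 27 ')': depth becomes 0
Maximum depth reached: 8

8


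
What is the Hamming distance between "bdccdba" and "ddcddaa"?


Comparing "bdccdba" and "ddcddaa" position by position:
  Position 0: 'b' vs 'd' => differ
  Position 1: 'd' vs 'd' => same
  Position 2: 'c' vs 'c' => same
  Position 3: 'c' vs 'd' => differ
  Position 4: 'd' vs 'd' => same
  Position 5: 'b' vs 'a' => differ
  Position 6: 'a' vs 'a' => same
Total differences (Hamming distance): 3

3


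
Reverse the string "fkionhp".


Input: fkionhp
Reading characters right to left:
  Position 6: 'p'
  Position 5: 'h'
  Position 4: 'n'
  Position 3: 'o'
  Position 2: 'i'
  Position 1: 'k'
  Position 0: 'f'
Reversed: phnoikf

phnoikf


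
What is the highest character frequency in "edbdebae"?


Input: edbdebae
Character counts:
  'a': 1
  'b': 2
  'd': 2
  'e': 3
Maximum frequency: 3

3


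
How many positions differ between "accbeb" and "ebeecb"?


Comparing "accbeb" and "ebeecb" position by position:
  Position 0: 'a' vs 'e' => DIFFER
  Position 1: 'c' vs 'b' => DIFFER
  Position 2: 'c' vs 'e' => DIFFER
  Position 3: 'b' vs 'e' => DIFFER
  Position 4: 'e' vs 'c' => DIFFER
  Position 5: 'b' vs 'b' => same
Positions that differ: 5

5


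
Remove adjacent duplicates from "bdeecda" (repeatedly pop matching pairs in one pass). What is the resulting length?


Input: bdeecda
Stack-based adjacent duplicate removal:
  Read 'b': push. Stack: b
  Read 'd': push. Stack: bd
  Read 'e': push. Stack: bde
  Read 'e': matches stack top 'e' => pop. Stack: bd
  Read 'c': push. Stack: bdc
  Read 'd': push. Stack: bdcd
  Read 'a': push. Stack: bdcda
Final stack: "bdcda" (length 5)

5


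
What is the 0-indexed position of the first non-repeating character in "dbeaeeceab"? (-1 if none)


Input: dbeaeeceab
Character frequencies:
  'a': 2
  'b': 2
  'c': 1
  'd': 1
  'e': 4
Scanning left to right for freq == 1:
  Position 0 ('d'): unique! => answer = 0

0
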